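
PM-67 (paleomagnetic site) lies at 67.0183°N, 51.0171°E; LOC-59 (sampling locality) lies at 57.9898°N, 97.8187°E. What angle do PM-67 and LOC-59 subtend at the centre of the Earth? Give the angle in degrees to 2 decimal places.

22.73°

Δφ = -9.0285°,  Δλ = 46.8016°
a = sin²(Δφ/2) + cos φ₁ cos φ₂ sin²(Δλ/2) = 0.038840
c = 2·arcsin(√a) = 0.396754 rad = 22.7323°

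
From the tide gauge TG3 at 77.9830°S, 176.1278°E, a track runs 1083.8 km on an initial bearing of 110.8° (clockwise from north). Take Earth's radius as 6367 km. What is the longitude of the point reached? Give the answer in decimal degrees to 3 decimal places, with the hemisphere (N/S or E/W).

136.616°W

δ = d/R = 1083.8/6367 = 0.170221 rad
φ₂ = arcsin(sin φ₁ cos δ + cos φ₁ sin δ cos θ)
   = arcsin(-0.97809·0.98555 + 0.20820·0.16940·-0.35511) = -77.54729°
λ₂ = λ₁ + atan2(sin θ sin δ cos φ₁, cos δ − sin φ₁ sin φ₂) = -136.61620°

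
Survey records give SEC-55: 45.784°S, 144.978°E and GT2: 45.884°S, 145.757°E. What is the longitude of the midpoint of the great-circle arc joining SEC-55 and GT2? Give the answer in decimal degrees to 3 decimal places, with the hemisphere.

Bx = cos φ₂ cos Δλ = 0.696049,  By = cos φ₂ sin Δλ = 0.009464
φₘ = atan2(sin φ₁ + sin φ₂, √((cos φ₁ + Bx)² + By²)) = -45.83466°
λₘ = λ₁ + atan2(By, cos φ₁ + Bx) = 145.36715°

145.367°E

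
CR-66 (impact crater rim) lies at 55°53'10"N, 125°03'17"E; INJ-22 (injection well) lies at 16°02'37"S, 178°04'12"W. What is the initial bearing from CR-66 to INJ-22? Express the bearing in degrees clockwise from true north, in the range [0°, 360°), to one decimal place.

CR-66: φ = +55.88611°, λ = +125.05472°
INJ-22: φ = -16.04361°, λ = -178.07000°
Δλ = 56.8753°
y = sin Δλ · cos φ₂ = 0.804864
x = cos φ₁ sin φ₂ − sin φ₁ cos φ₂ cos Δλ = -0.589808
θ = atan2(y, x) = 126.2341° → 126.2341° (mod 360°)

126.2°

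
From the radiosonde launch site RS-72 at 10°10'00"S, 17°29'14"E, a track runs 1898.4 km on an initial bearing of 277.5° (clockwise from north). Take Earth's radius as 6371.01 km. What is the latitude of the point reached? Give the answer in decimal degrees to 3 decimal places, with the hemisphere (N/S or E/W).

7.528°S

RS-72: φ = -10.16667°, λ = +17.48722°
δ = d/R = 1898.4/6371.01 = 0.297975 rad
φ₂ = arcsin(sin φ₁ cos δ + cos φ₁ sin δ cos θ)
   = arcsin(-0.17651·0.95593 + 0.98430·0.29358·0.13053) = -7.52825°
λ₂ = λ₁ + atan2(sin θ sin δ cos φ₁, cos δ − sin φ₁ sin φ₂) = 0.41338°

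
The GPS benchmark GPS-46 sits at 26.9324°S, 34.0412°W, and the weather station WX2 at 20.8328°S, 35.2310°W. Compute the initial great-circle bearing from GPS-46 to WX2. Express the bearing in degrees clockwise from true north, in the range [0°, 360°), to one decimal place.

349.6°

Δλ = -1.1898°
y = sin Δλ · cos φ₂ = -0.019407
x = cos φ₁ sin φ₂ − sin φ₁ cos φ₂ cos Δλ = 0.106166
θ = atan2(y, x) = -10.3592° → 349.6408° (mod 360°)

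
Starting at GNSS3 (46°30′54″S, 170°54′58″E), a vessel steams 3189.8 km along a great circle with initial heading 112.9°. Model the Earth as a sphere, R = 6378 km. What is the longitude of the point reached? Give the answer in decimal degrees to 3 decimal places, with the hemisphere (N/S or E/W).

145.767°W

GNSS3: φ = -46.51500°, λ = +170.91611°
δ = d/R = 3189.8/6378 = 0.500125 rad
φ₂ = arcsin(sin φ₁ cos δ + cos φ₁ sin δ cos θ)
   = arcsin(-0.72555·0.87752 + 0.68816·0.47954·-0.38912) = -49.91599°
λ₂ = λ₁ + atan2(sin θ sin δ cos φ₁, cos δ − sin φ₁ sin φ₂) = -145.76729°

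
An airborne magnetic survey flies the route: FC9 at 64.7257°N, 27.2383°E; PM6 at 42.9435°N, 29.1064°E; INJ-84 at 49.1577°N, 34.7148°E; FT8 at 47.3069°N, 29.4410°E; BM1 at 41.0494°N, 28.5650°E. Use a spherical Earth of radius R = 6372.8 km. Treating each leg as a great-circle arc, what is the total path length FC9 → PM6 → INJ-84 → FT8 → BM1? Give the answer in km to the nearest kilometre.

4382 km

FC9→PM6: c = 0.380618 rad, d = 2425.61 km
PM6→INJ-84: c = 0.127895 rad, d = 815.05 km
INJ-84→FT8: c = 0.069279 rad, d = 441.50 km
FT8→BM1: c = 0.109761 rad, d = 699.48 km
Total = 2425.61 + 815.05 + 441.50 + 699.48 = 4381.65 km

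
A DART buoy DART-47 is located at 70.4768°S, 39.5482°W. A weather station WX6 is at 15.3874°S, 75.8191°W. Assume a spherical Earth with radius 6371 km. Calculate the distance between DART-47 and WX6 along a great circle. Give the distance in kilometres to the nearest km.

6599 km

Δφ = 55.0894°,  Δλ = -36.2709°
a = sin²(Δφ/2) + cos φ₁ cos φ₂ sin²(Δλ/2) = 0.245069
c = 2·arcsin(√a) = 1.035771 rad = 59.3453°
d = R·c = 6371 × 1.035771 = 6598.9 km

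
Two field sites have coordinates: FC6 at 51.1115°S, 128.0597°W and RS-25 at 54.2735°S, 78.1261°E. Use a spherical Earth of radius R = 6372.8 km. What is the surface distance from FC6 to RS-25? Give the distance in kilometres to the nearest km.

Δφ = -3.1620°,  Δλ = -153.8142°
a = sin²(Δφ/2) + cos φ₁ cos φ₂ sin²(Δλ/2) = 0.348536
c = 2·arcsin(√a) = 1.263033 rad = 72.3665°
d = R·c = 6372.8 × 1.263033 = 8049.1 km

8049 km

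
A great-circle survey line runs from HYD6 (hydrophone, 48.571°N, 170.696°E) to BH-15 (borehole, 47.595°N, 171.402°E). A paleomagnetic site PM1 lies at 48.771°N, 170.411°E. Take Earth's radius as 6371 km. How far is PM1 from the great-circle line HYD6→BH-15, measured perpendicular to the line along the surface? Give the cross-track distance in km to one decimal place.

δ₁₃ = central angle HYD6→PM1 = 0.004793 rad  (haversine)
θ₁₃ = bearing HYD6→PM1 = 316.847°,  θ₁₂ = bearing HYD6→BH-15 = 153.945°
dₓₜ = R·arcsin(sin δ₁₃ · sin(θ₁₃ − θ₁₂)) = 6371·arcsin(0.00479·sin(162.902°)) = 8.978 km
|dₓₜ| = 8.978 km

9.0 km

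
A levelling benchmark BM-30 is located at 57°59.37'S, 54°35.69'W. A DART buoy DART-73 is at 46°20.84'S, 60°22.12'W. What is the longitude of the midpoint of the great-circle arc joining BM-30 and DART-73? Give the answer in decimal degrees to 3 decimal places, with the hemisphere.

57.861°W

BM-30: φ = -57.98950°, λ = -54.59483°
DART-73: φ = -46.34733°, λ = -60.36867°
Bx = cos φ₂ cos Δλ = 0.686783,  By = cos φ₂ sin Δλ = -0.069444
φₘ = atan2(sin φ₁ + sin φ₂, √((cos φ₁ + Bx)² + By²)) = -52.20305°
λₘ = λ₁ + atan2(By, cos φ₁ + Bx) = -57.86106°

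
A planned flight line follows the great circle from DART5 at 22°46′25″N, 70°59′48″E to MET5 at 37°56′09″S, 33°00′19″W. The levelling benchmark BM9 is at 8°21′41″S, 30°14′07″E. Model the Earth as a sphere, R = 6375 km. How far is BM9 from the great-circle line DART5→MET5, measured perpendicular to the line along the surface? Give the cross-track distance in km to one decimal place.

DART5: φ = +22.77361°, λ = +70.99667°
MET5: φ = -37.93583°, λ = -33.00528°
BM9: φ = -8.36139°, λ = +30.23528°
δ₁₃ = central angle DART5→BM9 = 0.883210 rad  (haversine)
θ₁₃ = bearing DART5→BM9 = 236.710°,  θ₁₂ = bearing DART5→MET5 = 237.210°
dₓₜ = R·arcsin(sin δ₁₃ · sin(θ₁₃ − θ₁₂)) = 6375·arcsin(0.77278·sin(-0.500°)) = -43.017 km
|dₓₜ| = 43.017 km

43.0 km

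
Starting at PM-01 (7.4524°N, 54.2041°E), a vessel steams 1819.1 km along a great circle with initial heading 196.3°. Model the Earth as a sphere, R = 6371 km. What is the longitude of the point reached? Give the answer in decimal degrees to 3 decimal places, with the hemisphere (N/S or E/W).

δ = d/R = 1819.1/6371 = 0.285528 rad
φ₂ = arcsin(sin φ₁ cos δ + cos φ₁ sin δ cos θ)
   = arcsin(0.12970·0.95951 + 0.99155·0.28166·-0.95981) = -8.25668°
λ₂ = λ₁ + atan2(sin θ sin δ cos φ₁, cos δ − sin φ₁ sin φ₂) = 49.62233°

49.622°E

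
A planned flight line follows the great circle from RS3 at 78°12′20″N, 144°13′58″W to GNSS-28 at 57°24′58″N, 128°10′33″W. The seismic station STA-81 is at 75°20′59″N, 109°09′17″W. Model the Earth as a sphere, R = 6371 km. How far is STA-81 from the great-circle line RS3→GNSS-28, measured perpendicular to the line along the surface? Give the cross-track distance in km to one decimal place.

835.7 km

RS3: φ = +78.20556°, λ = -144.23278°
GNSS-28: φ = +57.41611°, λ = -128.17583°
STA-81: φ = +75.34972°, λ = -109.15472°
δ₁₃ = central angle RS3→STA-81 = 0.145949 rad  (haversine)
θ₁₃ = bearing RS3→STA-81 = 91.913°,  θ₁₂ = bearing RS3→GNSS-28 = 155.988°
dₓₜ = R·arcsin(sin δ₁₃ · sin(θ₁₃ − θ₁₂)) = 6371·arcsin(0.14543·sin(-64.075°)) = -835.695 km
|dₓₜ| = 835.695 km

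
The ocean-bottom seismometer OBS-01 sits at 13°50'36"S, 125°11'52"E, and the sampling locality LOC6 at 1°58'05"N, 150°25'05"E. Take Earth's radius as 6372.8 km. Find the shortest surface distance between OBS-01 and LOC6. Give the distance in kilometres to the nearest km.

OBS-01: φ = -13.84333°, λ = +125.19778°
LOC6: φ = +1.96806°, λ = +150.41806°
Δφ = 15.8114°,  Δλ = 25.2203°
a = sin²(Δφ/2) + cos φ₁ cos φ₂ sin²(Δλ/2) = 0.065168
c = 2·arcsin(√a) = 0.516276 rad = 29.5804°
d = R·c = 6372.8 × 0.516276 = 3290.1 km

3290 km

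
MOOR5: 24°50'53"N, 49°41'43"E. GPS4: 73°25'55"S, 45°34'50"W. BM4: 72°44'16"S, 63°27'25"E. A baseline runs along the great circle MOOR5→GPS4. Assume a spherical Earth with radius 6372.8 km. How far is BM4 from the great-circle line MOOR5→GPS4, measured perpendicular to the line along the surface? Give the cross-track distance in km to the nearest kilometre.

MOOR5: φ = +24.84806°, λ = +49.69528°
GPS4: φ = -73.43194°, λ = -45.58056°
BM4: φ = -72.73778°, λ = +63.45694°
δ₁₃ = central angle MOOR5→BM4 = 1.710996 rad  (haversine)
θ₁₃ = bearing MOOR5→BM4 = 175.912°,  θ₁₂ = bearing MOOR5→GPS4 = 198.297°
dₓₜ = R·arcsin(sin δ₁₃ · sin(θ₁₃ − θ₁₂)) = 6372.8·arcsin(0.99019·sin(-22.385°)) = -2464.062 km
|dₓₜ| = 2464.062 km

2464 km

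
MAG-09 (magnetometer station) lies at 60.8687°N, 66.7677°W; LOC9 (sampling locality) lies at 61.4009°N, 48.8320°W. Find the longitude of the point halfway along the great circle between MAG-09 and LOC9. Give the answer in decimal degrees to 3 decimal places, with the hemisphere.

57.876°W

Bx = cos φ₂ cos Δλ = 0.455416,  By = cos φ₂ sin Δλ = 0.147409
φₘ = atan2(sin φ₁ + sin φ₂, √((cos φ₁ + Bx)² + By²)) = 61.43173°
λₘ = λ₁ + atan2(By, cos φ₁ + Bx) = -57.87603°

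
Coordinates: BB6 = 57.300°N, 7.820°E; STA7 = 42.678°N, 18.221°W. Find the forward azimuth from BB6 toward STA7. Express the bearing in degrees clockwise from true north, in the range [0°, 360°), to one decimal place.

239.6°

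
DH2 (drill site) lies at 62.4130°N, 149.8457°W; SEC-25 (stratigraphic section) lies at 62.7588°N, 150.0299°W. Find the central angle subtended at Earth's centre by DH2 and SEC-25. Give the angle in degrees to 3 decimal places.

0.356°

Δφ = 0.3458°,  Δλ = -0.1842°
a = sin²(Δφ/2) + cos φ₁ cos φ₂ sin²(Δλ/2) = 0.000010
c = 2·arcsin(√a) = 0.006214 rad = 0.3560°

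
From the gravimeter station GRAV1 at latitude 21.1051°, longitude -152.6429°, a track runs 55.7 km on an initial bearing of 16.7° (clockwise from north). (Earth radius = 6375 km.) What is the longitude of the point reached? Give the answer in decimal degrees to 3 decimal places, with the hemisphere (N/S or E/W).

δ = d/R = 55.7/6375 = 0.008737 rad
φ₂ = arcsin(sin φ₁ cos δ + cos φ₁ sin δ cos θ)
   = arcsin(0.36008·0.99996 + 0.93292·0.00874·0.95782) = 21.58452°
λ₂ = λ₁ + atan2(sin θ sin δ cos φ₁, cos δ − sin φ₁ sin φ₂) = -152.48820°

152.488°W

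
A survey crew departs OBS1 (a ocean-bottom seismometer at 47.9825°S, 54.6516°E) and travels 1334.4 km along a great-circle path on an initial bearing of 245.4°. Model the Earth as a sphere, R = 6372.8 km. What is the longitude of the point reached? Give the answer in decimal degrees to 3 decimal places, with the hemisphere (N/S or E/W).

36.902°E

δ = d/R = 1334.4/6372.8 = 0.209390 rad
φ₂ = arcsin(sin φ₁ cos δ + cos φ₁ sin δ cos θ)
   = arcsin(-0.74294·0.97816 + 0.66936·0.20786·-0.41628) = -51.68667°
λ₂ = λ₁ + atan2(sin θ sin δ cos φ₁, cos δ − sin φ₁ sin φ₂) = 36.90232°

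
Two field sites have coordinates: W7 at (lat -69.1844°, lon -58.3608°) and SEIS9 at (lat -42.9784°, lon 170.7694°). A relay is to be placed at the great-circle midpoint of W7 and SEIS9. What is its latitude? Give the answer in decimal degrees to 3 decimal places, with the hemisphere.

Bx = cos φ₂ cos Δλ = -0.478724,  By = cos φ₂ sin Δλ = -0.553243
φₘ = atan2(sin φ₁ + sin φ₂, √((cos φ₁ + Bx)² + By²)) = -70.67612°
λₘ = λ₁ + atan2(By, cos φ₁ + Bx) = -160.93100°

70.676°S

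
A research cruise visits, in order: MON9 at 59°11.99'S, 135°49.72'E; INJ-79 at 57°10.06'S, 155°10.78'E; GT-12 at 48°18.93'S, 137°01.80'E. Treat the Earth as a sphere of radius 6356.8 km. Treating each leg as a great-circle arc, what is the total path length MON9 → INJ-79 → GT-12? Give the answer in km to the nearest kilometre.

2707 km

MON9: φ = -59.19983°, λ = +135.82867°
INJ-79: φ = -57.16767°, λ = +155.17967°
GT-12: φ = -48.31550°, λ = +137.03000°
MON9→INJ-79: c = 0.180872 rad, d = 1149.77 km
INJ-79→GT-12: c = 0.244952 rad, d = 1557.11 km
Total = 1149.77 + 1557.11 = 2706.88 km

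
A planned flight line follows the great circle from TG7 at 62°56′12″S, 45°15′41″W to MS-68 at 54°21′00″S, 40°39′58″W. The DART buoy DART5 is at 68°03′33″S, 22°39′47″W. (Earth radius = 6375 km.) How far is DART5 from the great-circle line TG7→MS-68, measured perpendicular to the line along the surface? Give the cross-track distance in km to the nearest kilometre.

1099 km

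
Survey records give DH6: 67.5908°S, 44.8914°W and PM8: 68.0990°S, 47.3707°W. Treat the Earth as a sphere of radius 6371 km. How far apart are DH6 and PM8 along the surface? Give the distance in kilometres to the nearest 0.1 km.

118.3 km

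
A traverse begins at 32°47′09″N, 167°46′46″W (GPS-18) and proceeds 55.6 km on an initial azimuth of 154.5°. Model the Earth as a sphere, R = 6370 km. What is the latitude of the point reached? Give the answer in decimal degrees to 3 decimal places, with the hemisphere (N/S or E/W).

GPS-18: φ = +32.78583°, λ = -167.77944°
δ = d/R = 55.6/6370 = 0.008728 rad
φ₂ = arcsin(sin φ₁ cos δ + cos φ₁ sin δ cos θ)
   = arcsin(0.54150·0.99996 + 0.84070·0.00873·-0.90259) = 32.33419°
λ₂ = λ₁ + atan2(sin θ sin δ cos φ₁, cos δ − sin φ₁ sin φ₂) = -167.52464°

32.334°N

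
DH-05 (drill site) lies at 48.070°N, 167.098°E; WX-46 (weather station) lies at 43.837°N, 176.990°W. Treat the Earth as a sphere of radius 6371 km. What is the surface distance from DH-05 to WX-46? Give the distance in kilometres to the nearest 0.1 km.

Δφ = -4.2330°,  Δλ = 15.9120°
a = sin²(Δφ/2) + cos φ₁ cos φ₂ sin²(Δλ/2) = 0.010598
c = 2·arcsin(√a) = 0.206259 rad = 11.8178°
d = R·c = 6371 × 0.206259 = 1314.1 km

1314.1 km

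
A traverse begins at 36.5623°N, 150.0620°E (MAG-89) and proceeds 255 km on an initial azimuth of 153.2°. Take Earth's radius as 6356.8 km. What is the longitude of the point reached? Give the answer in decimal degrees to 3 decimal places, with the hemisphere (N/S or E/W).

δ = d/R = 255/6356.8 = 0.040115 rad
φ₂ = arcsin(sin φ₁ cos δ + cos φ₁ sin δ cos θ)
   = arcsin(0.59570·0.99920 + 0.80321·0.04010·-0.89259) = 34.50412°
λ₂ = λ₁ + atan2(sin θ sin δ cos φ₁, cos δ − sin φ₁ sin φ₂) = 151.31927°

151.319°E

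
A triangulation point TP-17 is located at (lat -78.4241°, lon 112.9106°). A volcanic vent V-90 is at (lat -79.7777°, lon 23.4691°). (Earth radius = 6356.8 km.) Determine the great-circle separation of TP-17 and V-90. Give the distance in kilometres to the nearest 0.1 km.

Δφ = -1.3536°,  Δλ = -89.4415°
a = sin²(Δφ/2) + cos φ₁ cos φ₂ sin²(Δλ/2) = 0.017772
c = 2·arcsin(√a) = 0.267418 rad = 15.3219°
d = R·c = 6356.8 × 0.267418 = 1699.9 km

1699.9 km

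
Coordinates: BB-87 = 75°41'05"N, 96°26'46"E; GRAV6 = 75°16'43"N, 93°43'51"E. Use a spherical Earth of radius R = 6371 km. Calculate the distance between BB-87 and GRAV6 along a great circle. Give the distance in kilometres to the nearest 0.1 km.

BB-87: φ = +75.68472°, λ = +96.44611°
GRAV6: φ = +75.27861°, λ = +93.73083°
Δφ = -0.4061°,  Δλ = -2.7153°
a = sin²(Δφ/2) + cos φ₁ cos φ₂ sin²(Δλ/2) = 0.000048
c = 2·arcsin(√a) = 0.013832 rad = 0.7925°
d = R·c = 6371 × 0.013832 = 88.1 km

88.1 km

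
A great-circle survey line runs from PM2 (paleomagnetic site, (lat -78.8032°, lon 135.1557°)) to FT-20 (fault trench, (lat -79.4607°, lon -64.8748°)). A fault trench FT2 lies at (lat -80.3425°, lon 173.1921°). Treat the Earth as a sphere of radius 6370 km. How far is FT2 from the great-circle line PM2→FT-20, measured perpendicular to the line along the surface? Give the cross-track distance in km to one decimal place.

δ₁₃ = central angle PM2→FT2 = 0.120732 rad  (haversine)
θ₁₃ = bearing PM2→FT2 = 120.879°,  θ₁₂ = bearing PM2→FT-20 = 170.114°
dₓₜ = R·arcsin(sin δ₁₃ · sin(θ₁₃ − θ₁₂)) = 6370·arcsin(0.12044·sin(-49.234°)) = -581.870 km
|dₓₜ| = 581.870 km

581.9 km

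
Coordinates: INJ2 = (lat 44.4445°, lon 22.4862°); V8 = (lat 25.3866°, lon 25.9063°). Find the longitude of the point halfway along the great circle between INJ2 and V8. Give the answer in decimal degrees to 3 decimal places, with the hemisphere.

24.397°E

Bx = cos φ₂ cos Δλ = 0.901827,  By = cos φ₂ sin Δλ = 0.053896
φₘ = atan2(sin φ₁ + sin φ₂, √((cos φ₁ + Bx)² + By²)) = 34.92737°
λₘ = λ₁ + atan2(By, cos φ₁ + Bx) = 24.39668°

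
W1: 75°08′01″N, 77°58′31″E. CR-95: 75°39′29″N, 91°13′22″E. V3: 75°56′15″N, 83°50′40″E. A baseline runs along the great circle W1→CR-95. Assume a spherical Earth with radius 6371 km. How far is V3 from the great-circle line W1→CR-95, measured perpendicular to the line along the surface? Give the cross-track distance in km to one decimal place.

52.0 km

W1: φ = +75.13361°, λ = +77.97528°
CR-95: φ = +75.65806°, λ = +91.22278°
V3: φ = +75.93750°, λ = +83.84444°
δ₁₃ = central angle W1→V3 = 0.029163 rad  (haversine)
θ₁₃ = bearing W1→V3 = 58.441°,  θ₁₂ = bearing W1→CR-95 = 74.704°
dₓₜ = R·arcsin(sin δ₁₃ · sin(θ₁₃ − θ₁₂)) = 6371·arcsin(0.02916·sin(-16.263°)) = -52.027 km
|dₓₜ| = 52.027 km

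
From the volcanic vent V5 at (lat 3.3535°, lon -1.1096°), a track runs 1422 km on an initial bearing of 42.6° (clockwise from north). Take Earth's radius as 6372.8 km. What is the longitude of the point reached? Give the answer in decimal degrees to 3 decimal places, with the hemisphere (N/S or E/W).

7.722°E

δ = d/R = 1422/6372.8 = 0.223136 rad
φ₂ = arcsin(sin φ₁ cos δ + cos φ₁ sin δ cos θ)
   = arcsin(0.05850·0.97521 + 0.99829·0.22129·0.73610) = 12.68889°
λ₂ = λ₁ + atan2(sin θ sin δ cos φ₁, cos δ − sin φ₁ sin φ₂) = 7.72223°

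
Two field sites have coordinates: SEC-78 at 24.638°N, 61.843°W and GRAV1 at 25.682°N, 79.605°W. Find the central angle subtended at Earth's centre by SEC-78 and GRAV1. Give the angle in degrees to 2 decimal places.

16.10°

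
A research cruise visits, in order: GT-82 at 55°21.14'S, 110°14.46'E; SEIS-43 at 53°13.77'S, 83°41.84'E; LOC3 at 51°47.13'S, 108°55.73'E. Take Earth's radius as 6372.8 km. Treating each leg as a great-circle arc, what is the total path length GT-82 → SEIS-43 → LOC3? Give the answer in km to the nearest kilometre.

3435 km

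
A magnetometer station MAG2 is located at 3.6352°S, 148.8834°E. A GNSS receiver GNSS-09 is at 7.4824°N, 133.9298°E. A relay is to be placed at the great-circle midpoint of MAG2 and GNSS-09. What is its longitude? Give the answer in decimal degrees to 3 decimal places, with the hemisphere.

141.431°E

Bx = cos φ₂ cos Δλ = 0.957908,  By = cos φ₂ sin Δλ = -0.255840
φₘ = atan2(sin φ₁ + sin φ₂, √((cos φ₁ + Bx)² + By²)) = 1.94008°
λₘ = λ₁ + atan2(By, cos φ₁ + Bx) = 141.43118°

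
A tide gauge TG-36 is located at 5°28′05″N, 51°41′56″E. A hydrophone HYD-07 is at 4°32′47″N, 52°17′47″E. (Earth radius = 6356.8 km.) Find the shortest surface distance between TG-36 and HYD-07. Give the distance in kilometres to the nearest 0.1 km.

121.7 km

TG-36: φ = +5.46806°, λ = +51.69889°
HYD-07: φ = +4.54639°, λ = +52.29639°
Δφ = -0.9217°,  Δλ = 0.5975°
a = sin²(Δφ/2) + cos φ₁ cos φ₂ sin²(Δλ/2) = 0.000092
c = 2·arcsin(√a) = 0.019149 rad = 1.0972°
d = R·c = 6356.8 × 0.019149 = 121.7 km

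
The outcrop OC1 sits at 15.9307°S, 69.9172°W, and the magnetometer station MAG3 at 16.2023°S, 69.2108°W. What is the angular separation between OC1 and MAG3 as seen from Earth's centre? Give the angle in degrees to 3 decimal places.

Δφ = -0.2716°,  Δλ = 0.7064°
a = sin²(Δφ/2) + cos φ₁ cos φ₂ sin²(Δλ/2) = 0.000041
c = 2·arcsin(√a) = 0.012761 rad = 0.7311°

0.731°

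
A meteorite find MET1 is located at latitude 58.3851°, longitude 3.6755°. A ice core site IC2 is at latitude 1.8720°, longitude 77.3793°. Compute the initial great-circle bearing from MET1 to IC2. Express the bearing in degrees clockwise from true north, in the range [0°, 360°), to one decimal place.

103.0°

Δλ = 73.7038°
y = sin Δλ · cos φ₂ = 0.959312
x = cos φ₁ sin φ₂ − sin φ₁ cos φ₂ cos Δλ = -0.221707
θ = atan2(y, x) = 103.0132° → 103.0132° (mod 360°)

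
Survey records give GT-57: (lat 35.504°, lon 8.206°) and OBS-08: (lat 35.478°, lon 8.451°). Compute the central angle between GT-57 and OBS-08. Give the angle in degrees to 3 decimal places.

Δφ = -0.0260°,  Δλ = 0.2450°
a = sin²(Δφ/2) + cos φ₁ cos φ₂ sin²(Δλ/2) = 0.000003
c = 2·arcsin(√a) = 0.003511 rad = 0.2012°

0.201°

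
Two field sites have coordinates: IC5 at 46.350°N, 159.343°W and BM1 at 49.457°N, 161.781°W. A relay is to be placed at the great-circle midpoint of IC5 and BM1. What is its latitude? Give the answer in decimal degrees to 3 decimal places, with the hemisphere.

47.910°N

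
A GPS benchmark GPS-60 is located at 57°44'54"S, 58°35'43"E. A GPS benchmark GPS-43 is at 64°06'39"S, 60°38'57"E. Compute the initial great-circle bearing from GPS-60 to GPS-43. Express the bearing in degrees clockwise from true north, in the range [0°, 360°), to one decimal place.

172.0°

GPS-60: φ = -57.74833°, λ = +58.59528°
GPS-43: φ = -64.11083°, λ = +60.64917°
Δλ = 2.0539°
y = sin Δλ · cos φ₂ = 0.015649
x = cos φ₁ sin φ₂ − sin φ₁ cos φ₂ cos Δλ = -0.111056
θ = atan2(y, x) = 171.9794° → 171.9794° (mod 360°)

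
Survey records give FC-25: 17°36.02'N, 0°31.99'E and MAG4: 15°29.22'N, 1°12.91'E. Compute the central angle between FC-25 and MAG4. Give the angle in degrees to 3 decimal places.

FC-25: φ = +17.60033°, λ = +0.53317°
MAG4: φ = +15.48700°, λ = +1.21517°
Δφ = -2.1133°,  Δλ = 0.6820°
a = sin²(Δφ/2) + cos φ₁ cos φ₂ sin²(Δλ/2) = 0.000373
c = 2·arcsin(√a) = 0.038609 rad = 2.2121°

2.212°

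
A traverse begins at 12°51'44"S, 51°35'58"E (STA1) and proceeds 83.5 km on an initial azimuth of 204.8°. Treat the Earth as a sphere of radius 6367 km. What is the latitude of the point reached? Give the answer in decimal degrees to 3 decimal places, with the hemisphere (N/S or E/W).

STA1: φ = -12.86222°, λ = +51.59944°
δ = d/R = 83.5/6367 = 0.013114 rad
φ₂ = arcsin(sin φ₁ cos δ + cos φ₁ sin δ cos θ)
   = arcsin(-0.22261·0.99991 + 0.97491·0.01311·-0.90778) = -13.54413°
λ₂ = λ₁ + atan2(sin θ sin δ cos φ₁, cos δ − sin φ₁ sin φ₂) = 51.27526°

13.544°S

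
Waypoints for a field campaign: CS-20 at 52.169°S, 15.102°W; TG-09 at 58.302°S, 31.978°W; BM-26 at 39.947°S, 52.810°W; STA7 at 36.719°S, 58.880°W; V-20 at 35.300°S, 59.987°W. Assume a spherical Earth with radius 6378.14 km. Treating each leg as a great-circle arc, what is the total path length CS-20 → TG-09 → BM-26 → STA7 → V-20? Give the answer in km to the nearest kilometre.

4615 km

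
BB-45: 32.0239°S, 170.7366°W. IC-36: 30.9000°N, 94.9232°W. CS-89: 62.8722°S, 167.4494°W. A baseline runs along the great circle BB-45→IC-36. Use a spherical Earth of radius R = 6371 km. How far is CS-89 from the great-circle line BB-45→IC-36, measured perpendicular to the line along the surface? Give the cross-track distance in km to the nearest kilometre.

δ₁₃ = central angle BB-45→CS-89 = 0.539644 rad  (haversine)
θ₁₃ = bearing BB-45→CS-89 = 177.083°,  θ₁₂ = bearing BB-45→IC-36 = 56.678°
dₓₜ = R·arcsin(sin δ₁₃ · sin(θ₁₃ − θ₁₂)) = 6371·arcsin(0.51383·sin(120.405°)) = 2925.075 km
|dₓₜ| = 2925.075 km

2925 km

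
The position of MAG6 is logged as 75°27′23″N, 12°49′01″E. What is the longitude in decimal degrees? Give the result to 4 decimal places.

12° + 49′/60 + 1″/3600 = 12 + 0.81667 + 0.00028 = 12.8169°

12.8169°E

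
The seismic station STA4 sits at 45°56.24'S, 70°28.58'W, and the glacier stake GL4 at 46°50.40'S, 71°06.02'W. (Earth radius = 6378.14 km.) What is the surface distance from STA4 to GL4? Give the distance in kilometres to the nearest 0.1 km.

111.3 km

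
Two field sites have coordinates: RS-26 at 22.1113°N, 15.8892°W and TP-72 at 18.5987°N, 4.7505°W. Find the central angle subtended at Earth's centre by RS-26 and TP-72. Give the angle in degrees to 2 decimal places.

Δφ = -3.5126°,  Δλ = 11.1387°
a = sin²(Δφ/2) + cos φ₁ cos φ₂ sin²(Δλ/2) = 0.009210
c = 2·arcsin(√a) = 0.192230 rad = 11.0140°

11.01°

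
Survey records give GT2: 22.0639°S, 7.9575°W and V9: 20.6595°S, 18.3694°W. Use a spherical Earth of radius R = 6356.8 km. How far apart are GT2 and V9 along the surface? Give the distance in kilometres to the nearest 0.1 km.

1086.8 km

Δφ = 1.4044°,  Δλ = -10.4119°
a = sin²(Δφ/2) + cos φ₁ cos φ₂ sin²(Δλ/2) = 0.007290
c = 2·arcsin(√a) = 0.170967 rad = 9.7957°
d = R·c = 6356.8 × 0.170967 = 1086.8 km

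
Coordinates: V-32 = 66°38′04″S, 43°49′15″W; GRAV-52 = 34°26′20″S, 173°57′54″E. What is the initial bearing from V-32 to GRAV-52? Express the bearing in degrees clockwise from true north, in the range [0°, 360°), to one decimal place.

V-32: φ = -66.63444°, λ = -43.82083°
GRAV-52: φ = -34.43889°, λ = +173.96500°
Δλ = -142.2142°
y = sin Δλ · cos φ₂ = -0.505322
x = cos φ₁ sin φ₂ − sin φ₁ cos φ₂ cos Δλ = -0.822624
θ = atan2(y, x) = -148.4384° → 211.5616° (mod 360°)

211.6°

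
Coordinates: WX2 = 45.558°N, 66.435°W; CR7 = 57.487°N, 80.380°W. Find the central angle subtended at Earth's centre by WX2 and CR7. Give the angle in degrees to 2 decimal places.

14.69°

Δφ = 11.9290°,  Δλ = -13.9450°
a = sin²(Δφ/2) + cos φ₁ cos φ₂ sin²(Δλ/2) = 0.016344
c = 2·arcsin(√a) = 0.256386 rad = 14.6898°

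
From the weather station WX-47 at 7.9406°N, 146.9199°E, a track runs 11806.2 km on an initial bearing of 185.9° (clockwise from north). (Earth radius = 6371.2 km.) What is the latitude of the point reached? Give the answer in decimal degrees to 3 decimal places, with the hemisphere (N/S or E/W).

δ = d/R = 11806.2/6371.2 = 1.853058 rad
φ₂ = arcsin(sin φ₁ cos δ + cos φ₁ sin δ cos θ)
   = arcsin(0.13815·-0.27853 + 0.99041·0.96043·-0.99470) = -79.95077°
λ₂ = λ₁ + atan2(sin θ sin δ cos φ₁, cos δ − sin φ₁ sin φ₂) = 1.37617°

79.951°S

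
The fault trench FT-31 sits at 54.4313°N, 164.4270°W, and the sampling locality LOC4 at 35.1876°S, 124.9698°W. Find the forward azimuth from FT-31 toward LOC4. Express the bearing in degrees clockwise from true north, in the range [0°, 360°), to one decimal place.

Δλ = 39.4572°
y = sin Δλ · cos φ₂ = 0.519376
x = cos φ₁ sin φ₂ − sin φ₁ cos φ₂ cos Δλ = -0.848474
θ = atan2(y, x) = 148.5279° → 148.5279° (mod 360°)

148.5°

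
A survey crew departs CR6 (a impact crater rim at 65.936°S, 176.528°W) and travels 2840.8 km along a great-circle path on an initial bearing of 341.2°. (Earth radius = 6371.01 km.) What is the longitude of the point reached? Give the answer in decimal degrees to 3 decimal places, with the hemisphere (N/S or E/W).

172.844°E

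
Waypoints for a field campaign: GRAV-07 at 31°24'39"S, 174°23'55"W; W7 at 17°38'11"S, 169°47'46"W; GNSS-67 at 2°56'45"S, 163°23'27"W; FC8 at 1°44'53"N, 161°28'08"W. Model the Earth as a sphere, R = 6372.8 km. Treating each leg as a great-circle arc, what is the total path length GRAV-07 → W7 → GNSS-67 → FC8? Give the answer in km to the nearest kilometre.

GRAV-07: φ = -31.41083°, λ = -174.39861°
W7: φ = -17.63639°, λ = -169.79611°
GNSS-67: φ = -2.94583°, λ = -163.39083°
FC8: φ = +1.74806°, λ = -161.46889°
GRAV-07→W7: c = 0.251188 rad, d = 1600.77 km
W7→GNSS-67: c = 0.278865 rad, d = 1777.15 km
GNSS-67→FC8: c = 0.088521 rad, d = 564.13 km
Total = 1600.77 + 1777.15 + 564.13 = 3942.05 km

3942 km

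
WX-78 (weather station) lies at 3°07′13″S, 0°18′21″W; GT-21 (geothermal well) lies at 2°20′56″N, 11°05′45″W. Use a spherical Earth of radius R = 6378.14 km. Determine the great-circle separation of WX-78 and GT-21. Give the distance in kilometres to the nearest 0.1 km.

1346.2 km

WX-78: φ = -3.12028°, λ = -0.30583°
GT-21: φ = +2.34889°, λ = -11.09583°
Δφ = 5.4692°,  Δλ = -10.7900°
a = sin²(Δφ/2) + cos φ₁ cos φ₂ sin²(Δλ/2) = 0.011096
c = 2·arcsin(√a) = 0.211064 rad = 12.0931°
d = R·c = 6378.14 × 0.211064 = 1346.2 km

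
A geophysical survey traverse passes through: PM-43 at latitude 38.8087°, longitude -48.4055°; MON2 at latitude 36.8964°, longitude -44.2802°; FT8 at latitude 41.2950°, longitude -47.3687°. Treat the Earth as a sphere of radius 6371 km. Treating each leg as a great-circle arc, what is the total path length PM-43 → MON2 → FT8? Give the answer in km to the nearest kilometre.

977 km

PM-43→MON2: c = 0.065913 rad, d = 419.93 km
MON2→FT8: c = 0.087413 rad, d = 556.91 km
Total = 419.93 + 556.91 = 976.84 km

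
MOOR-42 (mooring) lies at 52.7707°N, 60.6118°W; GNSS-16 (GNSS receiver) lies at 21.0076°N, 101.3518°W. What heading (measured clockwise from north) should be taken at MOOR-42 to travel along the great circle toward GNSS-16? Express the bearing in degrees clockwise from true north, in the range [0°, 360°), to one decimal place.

Δλ = -40.7400°
y = sin Δλ · cos φ₂ = -0.609249
x = cos φ₁ sin φ₂ − sin φ₁ cos φ₂ cos Δλ = -0.346292
θ = atan2(y, x) = -119.6135° → 240.3865° (mod 360°)

240.4°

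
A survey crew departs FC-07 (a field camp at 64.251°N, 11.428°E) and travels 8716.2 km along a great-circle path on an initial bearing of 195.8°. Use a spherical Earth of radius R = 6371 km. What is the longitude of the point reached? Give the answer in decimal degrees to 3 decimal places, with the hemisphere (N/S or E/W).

4.470°W

δ = d/R = 8716.2/6371 = 1.368105 rad
φ₂ = arcsin(sin φ₁ cos δ + cos φ₁ sin δ cos θ)
   = arcsin(0.90071·0.20131 + 0.43443·0.97953·-0.96222) = -13.18766°
λ₂ = λ₁ + atan2(sin θ sin δ cos φ₁, cos δ − sin φ₁ sin φ₂) = -4.47028°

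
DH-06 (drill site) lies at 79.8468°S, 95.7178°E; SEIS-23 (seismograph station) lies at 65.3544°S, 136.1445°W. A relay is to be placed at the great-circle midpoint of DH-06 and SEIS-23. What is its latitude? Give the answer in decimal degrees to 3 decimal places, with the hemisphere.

79.881°S

Bx = cos φ₂ cos Δλ = -0.257522,  By = cos φ₂ sin Δλ = 0.327986
φₘ = atan2(sin φ₁ + sin φ₂, √((cos φ₁ + Bx)² + By²)) = -79.88065°
λₘ = λ₁ + atan2(By, cos φ₁ + Bx) = -160.37012°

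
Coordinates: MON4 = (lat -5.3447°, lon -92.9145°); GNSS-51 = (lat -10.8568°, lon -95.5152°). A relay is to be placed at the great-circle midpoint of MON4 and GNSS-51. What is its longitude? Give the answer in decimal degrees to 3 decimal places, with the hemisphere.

94.206°W

Bx = cos φ₂ cos Δλ = 0.981089,  By = cos φ₂ sin Δλ = -0.044563
φₘ = atan2(sin φ₁ + sin φ₂, √((cos φ₁ + Bx)² + By²)) = -8.10281°
λₘ = λ₁ + atan2(By, cos φ₁ + Bx) = -94.20594°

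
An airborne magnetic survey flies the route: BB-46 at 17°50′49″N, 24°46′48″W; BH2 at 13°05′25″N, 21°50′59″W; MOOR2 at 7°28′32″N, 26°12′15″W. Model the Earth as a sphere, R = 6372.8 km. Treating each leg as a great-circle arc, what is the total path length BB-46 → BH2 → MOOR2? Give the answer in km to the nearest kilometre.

1401 km

BB-46: φ = +17.84694°, λ = -24.78000°
BH2: φ = +13.09028°, λ = -21.84972°
MOOR2: φ = +7.47556°, λ = -26.20417°
BB-46→BH2: c = 0.096540 rad, d = 615.23 km
BH2→MOOR2: c = 0.123248 rad, d = 785.43 km
Total = 615.23 + 785.43 = 1400.66 km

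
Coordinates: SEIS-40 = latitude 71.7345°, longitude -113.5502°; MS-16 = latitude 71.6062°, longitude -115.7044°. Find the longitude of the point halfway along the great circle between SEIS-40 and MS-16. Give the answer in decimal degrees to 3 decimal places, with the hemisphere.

114.631°W

Bx = cos φ₂ cos Δλ = 0.315323,  By = cos φ₂ sin Δλ = -0.011861
φₘ = atan2(sin φ₁ + sin φ₂, √((cos φ₁ + Bx)² + By²)) = 71.67337°
λₘ = λ₁ + atan2(By, cos φ₁ + Bx) = -114.63094°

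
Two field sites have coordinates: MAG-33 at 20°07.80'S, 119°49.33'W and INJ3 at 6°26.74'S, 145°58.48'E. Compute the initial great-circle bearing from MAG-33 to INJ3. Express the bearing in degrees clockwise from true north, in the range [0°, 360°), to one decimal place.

MAG-33: φ = -20.13000°, λ = -119.82217°
INJ3: φ = -6.44567°, λ = +145.97467°
Δλ = -94.2032°
y = sin Δλ · cos φ₂ = -0.991006
x = cos φ₁ sin φ₂ − sin φ₁ cos φ₂ cos Δλ = -0.130468
θ = atan2(y, x) = -97.5000° → 262.5000° (mod 360°)

262.5°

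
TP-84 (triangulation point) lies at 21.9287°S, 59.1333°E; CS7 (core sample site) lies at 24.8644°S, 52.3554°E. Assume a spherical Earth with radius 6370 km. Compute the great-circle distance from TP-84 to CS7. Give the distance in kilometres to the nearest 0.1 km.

764.6 km

Δφ = -2.9357°,  Δλ = -6.7779°
a = sin²(Δφ/2) + cos φ₁ cos φ₂ sin²(Δλ/2) = 0.003597
c = 2·arcsin(√a) = 0.120027 rad = 6.8771°
d = R·c = 6370 × 0.120027 = 764.6 km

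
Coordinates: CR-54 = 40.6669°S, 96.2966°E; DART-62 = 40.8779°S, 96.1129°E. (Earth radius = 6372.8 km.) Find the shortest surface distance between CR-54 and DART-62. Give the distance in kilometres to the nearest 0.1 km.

Δφ = -0.2110°,  Δλ = -0.1837°
a = sin²(Δφ/2) + cos φ₁ cos φ₂ sin²(Δλ/2) = 0.000005
c = 2·arcsin(√a) = 0.004411 rad = 0.2527°
d = R·c = 6372.8 × 0.004411 = 28.1 km

28.1 km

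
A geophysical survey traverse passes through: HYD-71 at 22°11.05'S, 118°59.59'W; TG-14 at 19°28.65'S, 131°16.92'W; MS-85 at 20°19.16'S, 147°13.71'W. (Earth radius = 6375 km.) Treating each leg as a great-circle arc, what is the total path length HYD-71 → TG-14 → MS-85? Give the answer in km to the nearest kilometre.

HYD-71: φ = -22.18417°, λ = -118.99317°
TG-14: φ = -19.47750°, λ = -131.28200°
MS-85: φ = -20.31933°, λ = -147.22850°
HYD-71→TG-14: c = 0.205878 rad, d = 1312.48 km
TG-14→MS-85: c = 0.262013 rad, d = 1670.33 km
Total = 1312.48 + 1670.33 = 2982.81 km

2983 km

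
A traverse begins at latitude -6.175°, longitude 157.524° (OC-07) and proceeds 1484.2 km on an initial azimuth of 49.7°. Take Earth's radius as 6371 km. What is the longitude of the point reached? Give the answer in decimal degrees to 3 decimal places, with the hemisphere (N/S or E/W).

δ = d/R = 1484.2/6371 = 0.232962 rad
φ₂ = arcsin(sin φ₁ cos δ + cos φ₁ sin δ cos θ)
   = arcsin(-0.10757·0.97299 + 0.99420·0.23086·0.64679) = 2.50989°
λ₂ = λ₁ + atan2(sin θ sin δ cos φ₁, cos δ − sin φ₁ sin φ₂) = 167.67477°

167.675°E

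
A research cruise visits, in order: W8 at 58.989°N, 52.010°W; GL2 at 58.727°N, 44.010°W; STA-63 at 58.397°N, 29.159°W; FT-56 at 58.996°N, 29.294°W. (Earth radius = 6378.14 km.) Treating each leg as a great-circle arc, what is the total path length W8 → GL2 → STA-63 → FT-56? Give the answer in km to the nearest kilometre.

1390 km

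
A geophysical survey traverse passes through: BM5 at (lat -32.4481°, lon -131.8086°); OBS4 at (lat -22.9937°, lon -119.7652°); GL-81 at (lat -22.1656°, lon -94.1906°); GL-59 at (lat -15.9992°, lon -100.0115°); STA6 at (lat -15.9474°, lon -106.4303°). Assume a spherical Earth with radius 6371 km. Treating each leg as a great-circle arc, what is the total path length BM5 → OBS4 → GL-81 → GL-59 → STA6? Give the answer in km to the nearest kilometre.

BM5→OBS4: c = 0.248353 rad, d = 1582.26 km
OBS4→GL-81: c = 0.411881 rad, d = 2624.09 km
GL-81→GL-59: c = 0.144181 rad, d = 918.58 km
GL-59→STA6: c = 0.107703 rad, d = 686.18 km
Total = 1582.26 + 2624.09 + 918.58 + 686.18 = 5811.11 km

5811 km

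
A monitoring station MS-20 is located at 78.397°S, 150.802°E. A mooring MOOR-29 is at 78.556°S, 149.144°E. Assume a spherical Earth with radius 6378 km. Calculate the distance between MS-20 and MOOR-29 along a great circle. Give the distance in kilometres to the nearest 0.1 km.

40.9 km

Δφ = -0.1590°,  Δλ = -1.6580°
a = sin²(Δφ/2) + cos φ₁ cos φ₂ sin²(Δλ/2) = 0.000010
c = 2·arcsin(√a) = 0.006412 rad = 0.3674°
d = R·c = 6378 × 0.006412 = 40.9 km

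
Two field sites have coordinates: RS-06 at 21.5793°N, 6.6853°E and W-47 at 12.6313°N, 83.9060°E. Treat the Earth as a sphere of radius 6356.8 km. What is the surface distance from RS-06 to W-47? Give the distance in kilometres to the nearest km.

8174 km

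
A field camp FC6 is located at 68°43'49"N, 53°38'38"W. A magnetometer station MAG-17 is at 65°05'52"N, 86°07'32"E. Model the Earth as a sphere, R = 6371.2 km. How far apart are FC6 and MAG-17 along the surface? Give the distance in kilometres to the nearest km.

4807 km

FC6: φ = +68.73028°, λ = -53.64389°
MAG-17: φ = +65.09778°, λ = +86.12556°
Δφ = -3.6325°,  Δλ = 139.7694°
a = sin²(Δφ/2) + cos φ₁ cos φ₂ sin²(Δλ/2) = 0.135686
c = 2·arcsin(√a) = 0.754479 rad = 43.2285°
d = R·c = 6371.2 × 0.754479 = 4806.9 km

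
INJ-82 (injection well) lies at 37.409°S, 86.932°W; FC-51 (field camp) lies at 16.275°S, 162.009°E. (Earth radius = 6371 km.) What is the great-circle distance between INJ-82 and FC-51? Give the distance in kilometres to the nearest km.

Δφ = 21.1340°,  Δλ = -111.0590°
a = sin²(Δφ/2) + cos φ₁ cos φ₂ sin²(Δλ/2) = 0.551867
c = 2·arcsin(√a) = 1.674717 rad = 95.9542°
d = R·c = 6371 × 1.674717 = 10669.6 km

10670 km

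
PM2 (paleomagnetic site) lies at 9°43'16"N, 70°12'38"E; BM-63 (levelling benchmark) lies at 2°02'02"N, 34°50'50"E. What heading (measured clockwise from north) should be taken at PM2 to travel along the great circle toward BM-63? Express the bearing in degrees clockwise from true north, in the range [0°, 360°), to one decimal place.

259.9°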